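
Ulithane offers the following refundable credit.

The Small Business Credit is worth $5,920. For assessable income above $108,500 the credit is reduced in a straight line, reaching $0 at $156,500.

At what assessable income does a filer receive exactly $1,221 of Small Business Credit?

$1,221 is 1,221/5,920 of the full $5,920, so 4,699/5,920 of the $48,000 range has been used: income = $108,500 + $48,000 × 4,699/5,920 = $146,600.

$146,600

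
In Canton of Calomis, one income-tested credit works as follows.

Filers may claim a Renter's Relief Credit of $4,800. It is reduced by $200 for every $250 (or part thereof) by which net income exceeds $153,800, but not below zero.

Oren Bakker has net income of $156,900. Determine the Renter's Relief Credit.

$2,200

Renter's Relief Credit: income exceeds $153,800 by $3,100, which is 13 full-or-partial $250 increments; reduction = 13 × $200 = $2,600, leaving $2,200.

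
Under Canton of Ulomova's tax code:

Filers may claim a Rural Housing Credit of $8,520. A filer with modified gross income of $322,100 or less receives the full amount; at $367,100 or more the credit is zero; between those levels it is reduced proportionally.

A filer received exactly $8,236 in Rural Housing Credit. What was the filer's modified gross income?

$8,236 is 8,236/8,520 of the full $8,520, so 284/8,520 of the $45,000 range has been used: income = $322,100 + $45,000 × 284/8,520 = $323,600.

$323,600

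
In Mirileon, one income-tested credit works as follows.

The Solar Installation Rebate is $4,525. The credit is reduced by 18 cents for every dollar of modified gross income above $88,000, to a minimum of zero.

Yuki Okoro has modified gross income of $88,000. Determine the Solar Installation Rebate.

$4,525

Solar Installation Rebate: $88,000 is at or below the $88,000 threshold, so the full $4,525 applies.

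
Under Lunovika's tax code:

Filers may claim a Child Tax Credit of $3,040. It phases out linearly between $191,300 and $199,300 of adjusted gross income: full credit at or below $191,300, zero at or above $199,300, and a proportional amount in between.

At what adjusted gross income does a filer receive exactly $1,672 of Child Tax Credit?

$194,900

$1,672 is 1,672/3,040 of the full $3,040, so 1,368/3,040 of the $8,000 range has been used: income = $191,300 + $8,000 × 1,368/3,040 = $194,900.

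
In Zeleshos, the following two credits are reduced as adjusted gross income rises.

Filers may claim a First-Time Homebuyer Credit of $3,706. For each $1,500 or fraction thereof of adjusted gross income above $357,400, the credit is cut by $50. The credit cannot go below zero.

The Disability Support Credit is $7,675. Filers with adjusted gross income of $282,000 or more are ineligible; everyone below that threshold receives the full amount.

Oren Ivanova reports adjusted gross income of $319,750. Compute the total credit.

$3,706

First-Time Homebuyer Credit: $319,750 is at or below the $357,400 threshold, so the full $3,706 applies.
Disability Support Credit: $319,750 meets or exceeds the $282,000 cutoff, so the credit is $0.
Total: $3,706 + $0 = $3,706.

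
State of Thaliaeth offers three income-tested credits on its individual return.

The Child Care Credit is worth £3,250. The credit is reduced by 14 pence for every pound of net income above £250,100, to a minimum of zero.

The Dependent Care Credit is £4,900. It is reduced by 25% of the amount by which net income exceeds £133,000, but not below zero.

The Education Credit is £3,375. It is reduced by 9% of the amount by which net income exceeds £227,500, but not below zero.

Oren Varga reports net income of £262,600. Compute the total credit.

£1,716

Child Care Credit: 14% of the £12,500 excess over £250,100 is £1,750; credit = £3,250 − £1,750 = £1,500.
Dependent Care Credit: 25% of the £129,600 excess over £133,000 is £32,400 ≥ base, so the credit is £0.
Education Credit: 9% of the £35,100 excess over £227,500 is £3,159; credit = £3,375 − £3,159 = £216.
Total: £1,500 + £0 + £216 = £1,716.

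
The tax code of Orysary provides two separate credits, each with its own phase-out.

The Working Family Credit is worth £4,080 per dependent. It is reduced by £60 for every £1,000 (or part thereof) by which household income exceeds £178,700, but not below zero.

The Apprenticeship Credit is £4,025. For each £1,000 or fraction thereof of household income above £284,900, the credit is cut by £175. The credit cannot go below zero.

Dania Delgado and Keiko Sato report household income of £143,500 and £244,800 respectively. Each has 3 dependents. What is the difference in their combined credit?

£4,020

Dania (£143,500): Working Family Credit: base = 3 × £4,080 = £12,240. £143,500 is at or below the £178,700 threshold, so the full £12,240 applies. Apprenticeship Credit: £143,500 is at or below the £284,900 threshold, so the full £4,025 applies. total £12,240 + £4,025 = £16,265
Keiko (£244,800): Working Family Credit: base = 3 × £4,080 = £12,240. income exceeds £178,700 by £66,100, which is 67 full-or-partial £1,000 increments; reduction = 67 × £60 = £4,020, leaving £8,220. Apprenticeship Credit: £244,800 is at or below the £284,900 threshold, so the full £4,025 applies. total £8,220 + £4,025 = £12,245
Difference: |£16,265 − £12,245| = £4,020.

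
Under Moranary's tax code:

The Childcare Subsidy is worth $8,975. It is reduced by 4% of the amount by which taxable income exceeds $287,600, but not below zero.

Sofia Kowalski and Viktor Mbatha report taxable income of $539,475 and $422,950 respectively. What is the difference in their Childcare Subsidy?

$3,561

Sofia ($539,475): Childcare Subsidy: 4% of the $251,875 excess over $287,600 is $10,075 ≥ base, so the credit is $0.
Viktor ($422,950): Childcare Subsidy: 4% of the $135,350 excess over $287,600 is $5,414; credit = $8,975 − $5,414 = $3,561.
Difference: |$0 − $3,561| = $3,561.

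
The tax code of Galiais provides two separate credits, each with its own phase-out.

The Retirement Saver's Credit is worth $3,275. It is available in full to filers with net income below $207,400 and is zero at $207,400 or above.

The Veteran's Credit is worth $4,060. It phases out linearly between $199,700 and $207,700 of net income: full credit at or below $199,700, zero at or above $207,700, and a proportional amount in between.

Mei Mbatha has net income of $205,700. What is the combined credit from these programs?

Retirement Saver's Credit: $205,700 is below the $207,400 cutoff, so the full $3,275 applies.
Veteran's Credit: $205,700 is $6,000 into a $8,000 phase-out range, leaving 2,000/8,000 of the credit: $4,060 × 2,000/8,000 = $1,015.
Total: $3,275 + $1,015 = $4,290.

$4,290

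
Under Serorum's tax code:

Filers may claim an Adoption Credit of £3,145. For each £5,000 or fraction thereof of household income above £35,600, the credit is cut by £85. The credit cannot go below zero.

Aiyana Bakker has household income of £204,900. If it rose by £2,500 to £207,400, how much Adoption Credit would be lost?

£85

At £204,900 — income exceeds £35,600 by £169,300, which is 34 full-or-partial £5,000 increments; reduction = 34 × £85 = £2,890, leaving £255.
At £207,400 — income exceeds £35,600 by £171,800, which is 35 full-or-partial £5,000 increments; reduction = 35 × £85 = £2,975, leaving £170.
Lost: £255 − £170 = £85.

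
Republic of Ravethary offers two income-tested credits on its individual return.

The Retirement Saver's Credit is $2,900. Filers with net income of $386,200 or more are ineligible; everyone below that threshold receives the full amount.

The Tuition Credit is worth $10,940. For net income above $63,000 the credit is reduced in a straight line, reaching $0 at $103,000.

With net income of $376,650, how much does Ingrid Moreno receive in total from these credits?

Retirement Saver's Credit: $376,650 is below the $386,200 cutoff, so the full $2,900 applies.
Tuition Credit: $376,650 is at or above $103,000, so the credit is $0.
Total: $2,900 + $0 = $2,900.

$2,900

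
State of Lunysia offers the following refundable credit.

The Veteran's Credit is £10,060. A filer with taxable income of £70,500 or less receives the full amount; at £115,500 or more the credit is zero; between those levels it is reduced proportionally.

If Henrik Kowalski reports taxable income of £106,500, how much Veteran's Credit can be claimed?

£2,012

Veteran's Credit: £106,500 is £36,000 into a £45,000 phase-out range, leaving 9,000/45,000 of the credit: £10,060 × 9,000/45,000 = £2,012.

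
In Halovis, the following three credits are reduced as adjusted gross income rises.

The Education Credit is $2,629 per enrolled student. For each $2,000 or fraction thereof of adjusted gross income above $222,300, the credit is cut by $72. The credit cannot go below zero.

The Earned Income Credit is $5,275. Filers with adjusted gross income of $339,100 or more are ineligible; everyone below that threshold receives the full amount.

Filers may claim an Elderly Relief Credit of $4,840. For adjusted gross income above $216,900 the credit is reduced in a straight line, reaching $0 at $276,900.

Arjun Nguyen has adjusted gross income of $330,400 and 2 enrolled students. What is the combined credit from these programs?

$6,573

Education Credit: base = 2 × $2,629 = $5,258. income exceeds $222,300 by $108,100, which is 55 full-or-partial $2,000 increments; reduction = 55 × $72 = $3,960, leaving $1,298.
Earned Income Credit: $330,400 is below the $339,100 cutoff, so the full $5,275 applies.
Elderly Relief Credit: $330,400 is at or above $276,900, so the credit is $0.
Total: $1,298 + $5,275 + $0 = $6,573.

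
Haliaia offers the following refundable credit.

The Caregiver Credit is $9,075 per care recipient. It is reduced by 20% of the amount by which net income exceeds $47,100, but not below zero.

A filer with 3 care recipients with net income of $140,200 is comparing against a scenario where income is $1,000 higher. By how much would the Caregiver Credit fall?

At $140,200 — base = 3 × $9,075 = $27,225. 20% of the $93,100 excess over $47,100 is $18,620; credit = $27,225 − $18,620 = $8,605.
At $141,200 — base = 3 × $9,075 = $27,225. 20% of the $94,100 excess over $47,100 is $18,820; credit = $27,225 − $18,820 = $8,405.
Lost: $8,605 − $8,405 = $200.

$200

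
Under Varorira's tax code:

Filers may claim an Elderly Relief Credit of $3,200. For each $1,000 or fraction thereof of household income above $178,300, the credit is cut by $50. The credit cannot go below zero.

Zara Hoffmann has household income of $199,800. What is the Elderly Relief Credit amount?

$2,100

Elderly Relief Credit: income exceeds $178,300 by $21,500, which is 22 full-or-partial $1,000 increments; reduction = 22 × $50 = $1,100, leaving $2,100.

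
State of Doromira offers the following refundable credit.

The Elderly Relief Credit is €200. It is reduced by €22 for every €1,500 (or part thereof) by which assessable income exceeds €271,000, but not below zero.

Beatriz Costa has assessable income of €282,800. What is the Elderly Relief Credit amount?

Elderly Relief Credit: income exceeds €271,000 by €11,800, which is 8 full-or-partial €1,500 increments; reduction = 8 × €22 = €176, leaving €24.

€24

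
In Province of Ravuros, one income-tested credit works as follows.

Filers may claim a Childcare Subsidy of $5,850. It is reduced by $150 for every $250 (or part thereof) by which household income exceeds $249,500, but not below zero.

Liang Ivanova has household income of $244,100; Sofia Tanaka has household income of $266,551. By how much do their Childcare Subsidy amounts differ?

$5,850

Liang ($244,100): Childcare Subsidy: $244,100 is at or below the $249,500 threshold, so the full $5,850 applies.
Sofia ($266,551): Childcare Subsidy: income exceeds $249,500 by $17,051 → 69 increments × $150 = $10,350 ≥ base, so the credit is $0.
Difference: |$5,850 − $0| = $5,850.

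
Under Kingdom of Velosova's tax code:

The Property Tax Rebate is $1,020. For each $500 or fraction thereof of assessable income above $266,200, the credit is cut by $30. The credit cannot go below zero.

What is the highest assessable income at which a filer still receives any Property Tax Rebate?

After 33 increments the reduction is 33 × $30 = $990, leaving $30; one more increment wipes it out. Increment 33 ends at excess 33 × $500 = $16,500, so the highest qualifying income is $266,200 + $16,500 = $282,700.

$282,700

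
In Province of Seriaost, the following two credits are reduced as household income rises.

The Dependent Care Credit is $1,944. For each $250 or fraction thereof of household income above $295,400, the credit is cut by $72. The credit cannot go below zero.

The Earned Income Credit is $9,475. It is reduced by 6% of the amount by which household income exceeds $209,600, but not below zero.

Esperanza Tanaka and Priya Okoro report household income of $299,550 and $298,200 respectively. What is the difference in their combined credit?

Esperanza ($299,550): Dependent Care Credit: income exceeds $295,400 by $4,150, which is 17 full-or-partial $250 increments; reduction = 17 × $72 = $1,224, leaving $720. Earned Income Credit: 6% of the $89,950 excess over $209,600 is $5,397; credit = $9,475 − $5,397 = $4,078. total $720 + $4,078 = $4,798
Priya ($298,200): Dependent Care Credit: income exceeds $295,400 by $2,800, which is 12 full-or-partial $250 increments; reduction = 12 × $72 = $864, leaving $1,080. Earned Income Credit: 6% of the $88,600 excess over $209,600 is $5,316; credit = $9,475 − $5,316 = $4,159. total $1,080 + $4,159 = $5,239
Difference: |$4,798 − $5,239| = $441.

$441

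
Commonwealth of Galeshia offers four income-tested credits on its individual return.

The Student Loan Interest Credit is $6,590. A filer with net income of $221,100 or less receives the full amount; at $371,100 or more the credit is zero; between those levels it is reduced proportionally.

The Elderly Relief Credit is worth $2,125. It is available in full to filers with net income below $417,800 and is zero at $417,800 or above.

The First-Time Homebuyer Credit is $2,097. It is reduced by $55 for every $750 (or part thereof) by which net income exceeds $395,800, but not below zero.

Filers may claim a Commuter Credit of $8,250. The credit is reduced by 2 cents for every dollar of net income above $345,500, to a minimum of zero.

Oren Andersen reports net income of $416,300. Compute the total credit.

Student Loan Interest Credit: $416,300 is at or above $371,100, so the credit is $0.
Elderly Relief Credit: $416,300 is below the $417,800 cutoff, so the full $2,125 applies.
First-Time Homebuyer Credit: income exceeds $395,800 by $20,500, which is 28 full-or-partial $750 increments; reduction = 28 × $55 = $1,540, leaving $557.
Commuter Credit: 2% of the $70,800 excess over $345,500 is $1,416; credit = $8,250 − $1,416 = $6,834.
Total: $0 + $2,125 + $557 + $6,834 = $9,516.

$9,516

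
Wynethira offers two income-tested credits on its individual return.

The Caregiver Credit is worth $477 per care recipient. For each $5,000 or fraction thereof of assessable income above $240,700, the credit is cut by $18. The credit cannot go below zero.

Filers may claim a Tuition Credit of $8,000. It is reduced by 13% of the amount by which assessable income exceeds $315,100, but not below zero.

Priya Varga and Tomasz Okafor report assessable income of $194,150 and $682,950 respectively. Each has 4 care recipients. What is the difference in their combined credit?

$9,602

Priya ($194,150): Caregiver Credit: base = 4 × $477 = $1,908. $194,150 is at or below the $240,700 threshold, so the full $1,908 applies. Tuition Credit: $194,150 is at or below the $315,100 threshold, so the full $8,000 applies. total $1,908 + $8,000 = $9,908
Tomasz ($682,950): Caregiver Credit: base = 4 × $477 = $1,908. income exceeds $240,700 by $442,250, which is 89 full-or-partial $5,000 increments; reduction = 89 × $18 = $1,602, leaving $306. Tuition Credit: 13% of the $367,850 excess over $315,100 is $47,820.50 ≥ base, so the credit is $0. total $306 + $0 = $306
Difference: |$9,908 − $306| = $9,602.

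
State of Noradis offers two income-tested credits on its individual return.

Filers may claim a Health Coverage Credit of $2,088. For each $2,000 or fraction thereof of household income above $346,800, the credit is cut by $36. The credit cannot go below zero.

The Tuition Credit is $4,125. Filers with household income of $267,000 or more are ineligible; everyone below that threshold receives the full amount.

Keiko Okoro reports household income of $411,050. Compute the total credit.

Health Coverage Credit: income exceeds $346,800 by $64,250, which is 33 full-or-partial $2,000 increments; reduction = 33 × $36 = $1,188, leaving $900.
Tuition Credit: $411,050 meets or exceeds the $267,000 cutoff, so the credit is $0.
Total: $900 + $0 = $900.

$900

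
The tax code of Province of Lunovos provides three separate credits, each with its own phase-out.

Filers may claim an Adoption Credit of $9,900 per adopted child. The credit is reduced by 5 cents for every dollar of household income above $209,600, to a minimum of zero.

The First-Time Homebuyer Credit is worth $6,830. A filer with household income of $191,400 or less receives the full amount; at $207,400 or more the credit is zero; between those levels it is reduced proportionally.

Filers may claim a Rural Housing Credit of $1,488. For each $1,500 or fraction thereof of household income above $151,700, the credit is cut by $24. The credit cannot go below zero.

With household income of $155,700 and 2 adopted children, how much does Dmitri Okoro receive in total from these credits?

$28,046

Adoption Credit: base = 2 × $9,900 = $19,800. $155,700 is at or below the $209,600 threshold, so the full $19,800 applies.
First-Time Homebuyer Credit: $155,700 is at or below the $191,400 threshold, so the full $6,830 applies.
Rural Housing Credit: income exceeds $151,700 by $4,000, which is 3 full-or-partial $1,500 increments; reduction = 3 × $24 = $72, leaving $1,416.
Total: $19,800 + $6,830 + $1,416 = $28,046.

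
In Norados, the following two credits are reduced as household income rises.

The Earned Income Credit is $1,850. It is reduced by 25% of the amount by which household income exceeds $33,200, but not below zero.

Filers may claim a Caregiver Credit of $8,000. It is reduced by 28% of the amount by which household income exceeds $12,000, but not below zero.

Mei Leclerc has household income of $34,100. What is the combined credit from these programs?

$3,437

Earned Income Credit: 25% of the $900 excess over $33,200 is $225; credit = $1,850 − $225 = $1,625.
Caregiver Credit: 28% of the $22,100 excess over $12,000 is $6,188; credit = $8,000 − $6,188 = $1,812.
Total: $1,625 + $1,812 = $3,437.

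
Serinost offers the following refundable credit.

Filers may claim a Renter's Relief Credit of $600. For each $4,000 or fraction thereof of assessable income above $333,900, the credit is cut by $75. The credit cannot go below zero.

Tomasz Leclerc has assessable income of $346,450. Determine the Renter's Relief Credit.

Renter's Relief Credit: income exceeds $333,900 by $12,550, which is 4 full-or-partial $4,000 increments; reduction = 4 × $75 = $300, leaving $300.

$300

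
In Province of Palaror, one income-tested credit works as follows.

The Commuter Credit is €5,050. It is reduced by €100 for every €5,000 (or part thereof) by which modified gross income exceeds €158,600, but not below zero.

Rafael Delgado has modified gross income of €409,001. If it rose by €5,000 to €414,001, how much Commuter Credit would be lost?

At €409,001 — income exceeds €158,600 by €250,401 → 51 increments × €100 = €5,100 ≥ base, so the credit is €0.
At €414,001 — income exceeds €158,600 by €255,401 → 52 increments × €100 = €5,200 ≥ base, so the credit is €0.
Lost: €0 − €0 = €0.

€0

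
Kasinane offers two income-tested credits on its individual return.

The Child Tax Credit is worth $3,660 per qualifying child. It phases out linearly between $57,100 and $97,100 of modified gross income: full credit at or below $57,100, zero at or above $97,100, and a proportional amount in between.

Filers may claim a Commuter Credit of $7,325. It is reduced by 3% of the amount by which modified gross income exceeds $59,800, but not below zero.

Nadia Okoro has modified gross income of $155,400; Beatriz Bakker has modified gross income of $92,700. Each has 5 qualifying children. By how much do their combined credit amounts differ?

Nadia ($155,400): Child Tax Credit: base = 5 × $3,660 = $18,300. $155,400 is at or above $97,100, so the credit is $0. Commuter Credit: 3% of the $95,600 excess over $59,800 is $2,868; credit = $7,325 − $2,868 = $4,457. total $0 + $4,457 = $4,457
Beatriz ($92,700): Child Tax Credit: base = 5 × $3,660 = $18,300. $92,700 is $35,600 into a $40,000 phase-out range, leaving 4,400/40,000 of the credit: $18,300 × 4,400/40,000 = $2,013. Commuter Credit: 3% of the $32,900 excess over $59,800 is $987; credit = $7,325 − $987 = $6,338. total $2,013 + $6,338 = $8,351
Difference: |$4,457 − $8,351| = $3,894.

$3,894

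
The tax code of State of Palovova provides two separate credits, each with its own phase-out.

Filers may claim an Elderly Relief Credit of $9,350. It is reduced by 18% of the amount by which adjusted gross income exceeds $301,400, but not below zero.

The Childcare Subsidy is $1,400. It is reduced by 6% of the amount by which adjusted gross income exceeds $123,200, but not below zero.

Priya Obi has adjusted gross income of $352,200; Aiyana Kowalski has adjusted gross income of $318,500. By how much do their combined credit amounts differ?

Priya ($352,200): Elderly Relief Credit: 18% of the $50,800 excess over $301,400 is $9,144; credit = $9,350 − $9,144 = $206. Childcare Subsidy: 6% of the $229,000 excess over $123,200 is $13,740 ≥ base, so the credit is $0. total $206 + $0 = $206
Aiyana ($318,500): Elderly Relief Credit: 18% of the $17,100 excess over $301,400 is $3,078; credit = $9,350 − $3,078 = $6,272. Childcare Subsidy: 6% of the $195,300 excess over $123,200 is $11,718 ≥ base, so the credit is $0. total $6,272 + $0 = $6,272
Difference: |$206 − $6,272| = $6,066.

$6,066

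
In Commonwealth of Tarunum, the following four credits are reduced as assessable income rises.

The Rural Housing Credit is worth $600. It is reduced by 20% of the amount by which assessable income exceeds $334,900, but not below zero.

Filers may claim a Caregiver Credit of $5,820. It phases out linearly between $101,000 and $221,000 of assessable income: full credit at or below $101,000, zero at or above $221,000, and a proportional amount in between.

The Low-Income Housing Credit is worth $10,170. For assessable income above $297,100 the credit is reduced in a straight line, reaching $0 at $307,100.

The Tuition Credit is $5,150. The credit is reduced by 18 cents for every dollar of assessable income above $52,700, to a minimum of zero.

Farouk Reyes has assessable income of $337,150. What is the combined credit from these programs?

$150

Rural Housing Credit: 20% of the $2,250 excess over $334,900 is $450; credit = $600 − $450 = $150.
Caregiver Credit: $337,150 is at or above $221,000, so the credit is $0.
Low-Income Housing Credit: $337,150 is at or above $307,100, so the credit is $0.
Tuition Credit: 18% of the $284,450 excess over $52,700 is $51,201 ≥ base, so the credit is $0.
Total: $150 + $0 + $0 + $0 = $150.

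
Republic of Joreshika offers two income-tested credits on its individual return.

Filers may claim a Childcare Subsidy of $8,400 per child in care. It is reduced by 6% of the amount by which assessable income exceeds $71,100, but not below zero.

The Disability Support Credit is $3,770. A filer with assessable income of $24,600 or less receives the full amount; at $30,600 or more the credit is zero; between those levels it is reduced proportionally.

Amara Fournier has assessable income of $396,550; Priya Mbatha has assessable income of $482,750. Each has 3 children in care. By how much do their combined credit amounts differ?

$5,172

Amara ($396,550): Childcare Subsidy: base = 3 × $8,400 = $25,200. 6% of the $325,450 excess over $71,100 is $19,527; credit = $25,200 − $19,527 = $5,673. Disability Support Credit: $396,550 is at or above $30,600, so the credit is $0. total $5,673 + $0 = $5,673
Priya ($482,750): Childcare Subsidy: base = 3 × $8,400 = $25,200. 6% of the $411,650 excess over $71,100 is $24,699; credit = $25,200 − $24,699 = $501. Disability Support Credit: $482,750 is at or above $30,600, so the credit is $0. total $501 + $0 = $501
Difference: |$5,673 − $501| = $5,172.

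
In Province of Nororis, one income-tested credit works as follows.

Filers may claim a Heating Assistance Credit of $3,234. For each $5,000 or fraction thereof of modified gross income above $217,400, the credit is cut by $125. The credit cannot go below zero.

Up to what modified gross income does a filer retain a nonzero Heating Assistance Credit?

$342,400

After 25 increments the reduction is 25 × $125 = $3,125, leaving $109; one more increment wipes it out. Increment 25 ends at excess 25 × $5,000 = $125,000, so the highest qualifying income is $217,400 + $125,000 = $342,400.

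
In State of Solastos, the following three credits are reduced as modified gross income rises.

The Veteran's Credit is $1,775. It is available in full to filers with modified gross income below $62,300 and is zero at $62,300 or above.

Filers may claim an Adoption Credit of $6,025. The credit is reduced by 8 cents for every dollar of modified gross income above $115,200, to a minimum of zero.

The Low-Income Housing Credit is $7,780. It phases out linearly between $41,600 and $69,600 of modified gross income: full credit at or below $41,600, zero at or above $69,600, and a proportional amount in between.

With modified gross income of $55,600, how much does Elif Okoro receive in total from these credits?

Veteran's Credit: $55,600 is below the $62,300 cutoff, so the full $1,775 applies.
Adoption Credit: $55,600 is at or below the $115,200 threshold, so the full $6,025 applies.
Low-Income Housing Credit: $55,600 is $14,000 into a $28,000 phase-out range, leaving 14,000/28,000 of the credit: $7,780 × 14,000/28,000 = $3,890.
Total: $1,775 + $6,025 + $3,890 = $11,690.

$11,690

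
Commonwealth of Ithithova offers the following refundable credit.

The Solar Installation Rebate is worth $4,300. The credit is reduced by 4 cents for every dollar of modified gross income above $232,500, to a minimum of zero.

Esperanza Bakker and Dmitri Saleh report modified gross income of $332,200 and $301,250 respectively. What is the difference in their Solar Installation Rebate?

Esperanza ($332,200): Solar Installation Rebate: 4% of the $99,700 excess over $232,500 is $3,988; credit = $4,300 − $3,988 = $312.
Dmitri ($301,250): Solar Installation Rebate: 4% of the $68,750 excess over $232,500 is $2,750; credit = $4,300 − $2,750 = $1,550.
Difference: |$312 − $1,550| = $1,238.

$1,238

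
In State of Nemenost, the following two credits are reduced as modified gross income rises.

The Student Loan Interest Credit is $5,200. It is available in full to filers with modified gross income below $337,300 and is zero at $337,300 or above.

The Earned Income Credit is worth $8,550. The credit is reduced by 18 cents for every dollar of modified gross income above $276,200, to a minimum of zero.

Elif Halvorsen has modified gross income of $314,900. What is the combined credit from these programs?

Student Loan Interest Credit: $314,900 is below the $337,300 cutoff, so the full $5,200 applies.
Earned Income Credit: 18% of the $38,700 excess over $276,200 is $6,966; credit = $8,550 − $6,966 = $1,584.
Total: $5,200 + $1,584 = $6,784.

$6,784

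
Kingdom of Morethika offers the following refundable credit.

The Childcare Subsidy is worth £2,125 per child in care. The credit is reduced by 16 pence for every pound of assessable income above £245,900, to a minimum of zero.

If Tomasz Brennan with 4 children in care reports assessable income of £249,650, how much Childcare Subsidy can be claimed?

£7,900

Childcare Subsidy: base = 4 × £2,125 = £8,500. 16% of the £3,750 excess over £245,900 is £600; credit = £8,500 − £600 = £7,900.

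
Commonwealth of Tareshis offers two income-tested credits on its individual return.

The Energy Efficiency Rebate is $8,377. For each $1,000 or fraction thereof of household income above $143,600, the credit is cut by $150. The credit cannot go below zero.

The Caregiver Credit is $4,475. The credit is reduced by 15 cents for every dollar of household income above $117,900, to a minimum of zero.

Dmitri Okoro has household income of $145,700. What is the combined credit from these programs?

Energy Efficiency Rebate: income exceeds $143,600 by $2,100, which is 3 full-or-partial $1,000 increments; reduction = 3 × $150 = $450, leaving $7,927.
Caregiver Credit: 15% of the $27,800 excess over $117,900 is $4,170; credit = $4,475 − $4,170 = $305.
Total: $7,927 + $305 = $8,232.

$8,232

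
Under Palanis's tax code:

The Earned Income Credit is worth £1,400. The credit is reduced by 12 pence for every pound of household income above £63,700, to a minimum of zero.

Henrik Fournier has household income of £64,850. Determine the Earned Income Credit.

£1,262

Earned Income Credit: 12% of the £1,150 excess over £63,700 is £138; credit = £1,400 − £138 = £1,262.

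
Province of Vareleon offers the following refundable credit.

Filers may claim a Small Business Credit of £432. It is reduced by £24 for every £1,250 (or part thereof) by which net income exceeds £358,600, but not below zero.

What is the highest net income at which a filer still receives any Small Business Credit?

After 17 increments the reduction is 17 × £24 = £408, leaving £24; one more increment wipes it out. Increment 17 ends at excess 17 × £1,250 = £21,250, so the highest qualifying income is £358,600 + £21,250 = £379,850.

£379,850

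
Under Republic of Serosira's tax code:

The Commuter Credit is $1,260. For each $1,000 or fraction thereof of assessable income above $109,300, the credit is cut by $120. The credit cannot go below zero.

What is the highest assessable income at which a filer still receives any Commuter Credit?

$119,300

After 10 increments the reduction is 10 × $120 = $1,200, leaving $60; one more increment wipes it out. Increment 10 ends at excess 10 × $1,000 = $10,000, so the highest qualifying income is $109,300 + $10,000 = $119,300.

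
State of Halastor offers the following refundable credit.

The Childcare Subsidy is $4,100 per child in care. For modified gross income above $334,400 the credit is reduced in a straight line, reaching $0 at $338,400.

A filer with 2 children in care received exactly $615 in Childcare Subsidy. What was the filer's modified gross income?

$338,100

Full credit = 2 × $4,100 = $8,200.
$615 is 615/8,200 of the full $8,200, so 7,585/8,200 of the $4,000 range has been used: income = $334,400 + $4,000 × 7,585/8,200 = $338,100.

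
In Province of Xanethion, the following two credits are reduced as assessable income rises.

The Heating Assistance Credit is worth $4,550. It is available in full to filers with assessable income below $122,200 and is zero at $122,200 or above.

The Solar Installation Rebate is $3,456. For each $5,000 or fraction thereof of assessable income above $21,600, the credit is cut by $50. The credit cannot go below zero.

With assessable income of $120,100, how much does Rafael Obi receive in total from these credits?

$7,006

Heating Assistance Credit: $120,100 is below the $122,200 cutoff, so the full $4,550 applies.
Solar Installation Rebate: income exceeds $21,600 by $98,500, which is 20 full-or-partial $5,000 increments; reduction = 20 × $50 = $1,000, leaving $2,456.
Total: $4,550 + $2,456 = $7,006.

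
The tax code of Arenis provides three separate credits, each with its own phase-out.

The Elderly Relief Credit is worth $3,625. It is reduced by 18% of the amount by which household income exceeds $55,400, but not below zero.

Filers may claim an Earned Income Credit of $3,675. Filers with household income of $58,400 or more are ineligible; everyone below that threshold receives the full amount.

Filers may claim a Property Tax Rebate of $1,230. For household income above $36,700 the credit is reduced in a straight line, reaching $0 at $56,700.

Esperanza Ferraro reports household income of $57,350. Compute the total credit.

$6,949

Elderly Relief Credit: 18% of the $1,950 excess over $55,400 is $351; credit = $3,625 − $351 = $3,274.
Earned Income Credit: $57,350 is below the $58,400 cutoff, so the full $3,675 applies.
Property Tax Rebate: $57,350 is at or above $56,700, so the credit is $0.
Total: $3,274 + $3,675 + $0 = $6,949.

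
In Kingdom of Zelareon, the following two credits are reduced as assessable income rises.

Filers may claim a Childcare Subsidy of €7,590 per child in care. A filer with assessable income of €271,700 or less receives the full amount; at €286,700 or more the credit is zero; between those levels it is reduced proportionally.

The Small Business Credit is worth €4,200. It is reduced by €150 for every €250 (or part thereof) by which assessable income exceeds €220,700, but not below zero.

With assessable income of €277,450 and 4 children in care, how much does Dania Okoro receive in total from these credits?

€18,722

Childcare Subsidy: base = 4 × €7,590 = €30,360. €277,450 is €5,750 into a €15,000 phase-out range, leaving 9,250/15,000 of the credit: €30,360 × 9,250/15,000 = €18,722.
Small Business Credit: income exceeds €220,700 by €56,750 → 227 increments × €150 = €34,050 ≥ base, so the credit is €0.
Total: €18,722 + €0 = €18,722.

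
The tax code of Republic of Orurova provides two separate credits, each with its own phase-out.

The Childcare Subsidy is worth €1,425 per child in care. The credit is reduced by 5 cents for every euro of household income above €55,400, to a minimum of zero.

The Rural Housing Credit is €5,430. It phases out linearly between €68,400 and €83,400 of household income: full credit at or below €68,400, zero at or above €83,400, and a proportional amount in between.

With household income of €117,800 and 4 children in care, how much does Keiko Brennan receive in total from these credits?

€2,580

Childcare Subsidy: base = 4 × €1,425 = €5,700. 5% of the €62,400 excess over €55,400 is €3,120; credit = €5,700 − €3,120 = €2,580.
Rural Housing Credit: €117,800 is at or above €83,400, so the credit is €0.
Total: €2,580 + €0 = €2,580.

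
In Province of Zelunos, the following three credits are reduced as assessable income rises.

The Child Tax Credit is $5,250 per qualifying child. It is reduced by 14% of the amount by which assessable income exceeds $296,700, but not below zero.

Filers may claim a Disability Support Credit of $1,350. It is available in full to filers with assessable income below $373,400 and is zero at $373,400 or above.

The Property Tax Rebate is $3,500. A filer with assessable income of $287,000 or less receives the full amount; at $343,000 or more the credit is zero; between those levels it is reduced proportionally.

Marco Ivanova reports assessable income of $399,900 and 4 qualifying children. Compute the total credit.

Child Tax Credit: base = 4 × $5,250 = $21,000. 14% of the $103,200 excess over $296,700 is $14,448; credit = $21,000 − $14,448 = $6,552.
Disability Support Credit: $399,900 meets or exceeds the $373,400 cutoff, so the credit is $0.
Property Tax Rebate: $399,900 is at or above $343,000, so the credit is $0.
Total: $6,552 + $0 + $0 = $6,552.

$6,552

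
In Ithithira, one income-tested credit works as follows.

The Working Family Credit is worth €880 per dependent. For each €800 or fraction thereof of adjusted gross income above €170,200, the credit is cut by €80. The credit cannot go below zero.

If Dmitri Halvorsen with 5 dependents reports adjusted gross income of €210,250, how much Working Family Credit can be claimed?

Working Family Credit: base = 5 × €880 = €4,400. income exceeds €170,200 by €40,050, which is 51 full-or-partial €800 increments; reduction = 51 × €80 = €4,080, leaving €320.

€320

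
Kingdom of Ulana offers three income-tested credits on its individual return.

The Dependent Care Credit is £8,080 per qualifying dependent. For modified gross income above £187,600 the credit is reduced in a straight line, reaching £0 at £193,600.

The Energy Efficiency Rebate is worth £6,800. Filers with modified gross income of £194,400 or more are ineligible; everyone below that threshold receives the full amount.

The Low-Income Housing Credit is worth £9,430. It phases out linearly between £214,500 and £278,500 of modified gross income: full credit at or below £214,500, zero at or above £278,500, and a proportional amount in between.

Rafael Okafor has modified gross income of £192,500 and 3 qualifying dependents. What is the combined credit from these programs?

Dependent Care Credit: base = 3 × £8,080 = £24,240. £192,500 is £4,900 into a £6,000 phase-out range, leaving 1,100/6,000 of the credit: £24,240 × 1,100/6,000 = £4,444.
Energy Efficiency Rebate: £192,500 is below the £194,400 cutoff, so the full £6,800 applies.
Low-Income Housing Credit: £192,500 is at or below the £214,500 threshold, so the full £9,430 applies.
Total: £4,444 + £6,800 + £9,430 = £20,674.

£20,674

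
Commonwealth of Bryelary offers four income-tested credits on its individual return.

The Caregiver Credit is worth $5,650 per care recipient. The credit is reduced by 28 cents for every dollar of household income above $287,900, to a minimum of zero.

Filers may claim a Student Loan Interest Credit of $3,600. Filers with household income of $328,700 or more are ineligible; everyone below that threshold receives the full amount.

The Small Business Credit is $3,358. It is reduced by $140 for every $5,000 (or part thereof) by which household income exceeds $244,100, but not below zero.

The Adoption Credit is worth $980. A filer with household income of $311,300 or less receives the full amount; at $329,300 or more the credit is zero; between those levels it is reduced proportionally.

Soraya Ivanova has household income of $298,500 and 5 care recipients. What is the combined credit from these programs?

$31,680

Caregiver Credit: base = 5 × $5,650 = $28,250. 28% of the $10,600 excess over $287,900 is $2,968; credit = $28,250 − $2,968 = $25,282.
Student Loan Interest Credit: $298,500 is below the $328,700 cutoff, so the full $3,600 applies.
Small Business Credit: income exceeds $244,100 by $54,400, which is 11 full-or-partial $5,000 increments; reduction = 11 × $140 = $1,540, leaving $1,818.
Adoption Credit: $298,500 is at or below the $311,300 threshold, so the full $980 applies.
Total: $25,282 + $3,600 + $1,818 + $980 = $31,680.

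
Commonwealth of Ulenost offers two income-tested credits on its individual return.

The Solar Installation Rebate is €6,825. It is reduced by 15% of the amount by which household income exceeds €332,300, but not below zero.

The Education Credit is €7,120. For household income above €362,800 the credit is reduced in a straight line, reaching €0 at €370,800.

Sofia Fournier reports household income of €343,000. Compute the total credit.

Solar Installation Rebate: 15% of the €10,700 excess over €332,300 is €1,605; credit = €6,825 − €1,605 = €5,220.
Education Credit: €343,000 is at or below the €362,800 threshold, so the full €7,120 applies.
Total: €5,220 + €7,120 = €12,340.

€12,340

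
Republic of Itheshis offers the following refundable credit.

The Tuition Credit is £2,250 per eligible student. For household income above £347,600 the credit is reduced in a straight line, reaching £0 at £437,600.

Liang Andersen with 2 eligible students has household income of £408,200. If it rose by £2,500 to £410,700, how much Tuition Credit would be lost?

At £408,200 — base = 2 × £2,250 = £4,500. £408,200 is £60,600 into a £90,000 phase-out range, leaving 29,400/90,000 of the credit: £4,500 × 29,400/90,000 = £1,470.
At £410,700 — base = 2 × £2,250 = £4,500. £410,700 is £63,100 into a £90,000 phase-out range, leaving 26,900/90,000 of the credit: £4,500 × 26,900/90,000 = £1,345.
Lost: £1,470 − £1,345 = £125.

£125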